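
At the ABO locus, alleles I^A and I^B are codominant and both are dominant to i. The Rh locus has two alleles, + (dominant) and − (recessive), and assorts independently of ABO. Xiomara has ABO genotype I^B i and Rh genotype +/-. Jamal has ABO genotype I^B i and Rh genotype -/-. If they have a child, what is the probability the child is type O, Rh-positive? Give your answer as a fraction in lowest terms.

ABO cross I^B i × I^B i → offspring phenotypes: 1/4 O, 3/4 B.
Rh cross +/- × -/- → 1/2 Rh+, 1/2 Rh-.
Independent loci: P(type O, Rh-positive) = 1/4 × 1/2 = 1/8.

1/8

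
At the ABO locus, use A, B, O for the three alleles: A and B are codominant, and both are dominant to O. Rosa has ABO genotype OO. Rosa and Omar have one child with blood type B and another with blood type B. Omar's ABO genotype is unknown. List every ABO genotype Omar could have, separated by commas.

AB, BB, BO

For each candidate genotype of Omar, check whether crossing it with OO can produce every observed child phenotype.
  AA → possible child types {A} ✗
  AB → possible child types {A, B} ✓
  AO → possible child types {O, A} ✗
  BB → possible child types {B} ✓
  BO → possible child types {O, B} ✓
  OO → possible child types {O} ✗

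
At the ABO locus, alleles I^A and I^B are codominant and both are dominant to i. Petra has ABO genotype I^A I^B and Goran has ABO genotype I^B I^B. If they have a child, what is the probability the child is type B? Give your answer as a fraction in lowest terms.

ABO cross I^A I^B × I^B I^B → offspring phenotypes: 1/2 B, 1/2 AB.
So P(type B) = 1/2.

1/2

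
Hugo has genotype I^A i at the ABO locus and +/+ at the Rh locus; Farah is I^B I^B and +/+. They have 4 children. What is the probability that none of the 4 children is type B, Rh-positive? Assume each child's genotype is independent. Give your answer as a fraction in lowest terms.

1/16

ABO cross I^A i × I^B I^B → 1/2 B, 1/2 AB.
Rh cross +/+ × +/+ → 1 Rh+; so P(type B, Rh-positive) = 1/2 × 1 = 1/2 per child.
P(not type B, Rh-positive) = 1/2 for one child; (1/2)^4 = 1/16.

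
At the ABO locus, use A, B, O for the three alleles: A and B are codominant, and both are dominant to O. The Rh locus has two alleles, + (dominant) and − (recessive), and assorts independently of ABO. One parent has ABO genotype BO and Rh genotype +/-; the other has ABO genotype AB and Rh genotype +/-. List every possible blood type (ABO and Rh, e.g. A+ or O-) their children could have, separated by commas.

Gametes from BO × AB give offspring ABO genotypes AB, AO, BB, BO, i.e. phenotypes A, B, AB.
Rh cross +/- × +/- → phenotypes Rh+, Rh-.
Combining independently: A+, A-, B+, B-, AB+, AB-.

A+, A-, B+, B-, AB+, AB-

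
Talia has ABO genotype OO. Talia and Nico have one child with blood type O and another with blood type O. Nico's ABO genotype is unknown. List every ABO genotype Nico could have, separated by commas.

For each candidate genotype of Nico, check whether crossing it with OO can produce every observed child phenotype.
  AA → possible child types {A} ✗
  AB → possible child types {A, B} ✗
  AO → possible child types {O, A} ✓
  BB → possible child types {B} ✗
  BO → possible child types {O, B} ✓
  OO → possible child types {O} ✓

AO, BO, OO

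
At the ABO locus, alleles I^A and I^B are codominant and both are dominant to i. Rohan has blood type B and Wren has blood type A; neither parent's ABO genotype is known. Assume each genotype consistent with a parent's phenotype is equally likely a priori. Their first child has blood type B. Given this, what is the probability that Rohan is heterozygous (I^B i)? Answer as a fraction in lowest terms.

Possible genotypes: Rohan ∈ {I^B I^B, I^B i}; Wren ∈ {I^A I^A, I^A i}.
Weight each parental genotype pair by prior × P(type-B child):
  I^B I^B × I^A i: posterior weight 2/3.
  I^B i × I^A i: posterior weight 1/3.
Sum the posterior weight over pairs where Rohan is I^B i: 1/3.

1/3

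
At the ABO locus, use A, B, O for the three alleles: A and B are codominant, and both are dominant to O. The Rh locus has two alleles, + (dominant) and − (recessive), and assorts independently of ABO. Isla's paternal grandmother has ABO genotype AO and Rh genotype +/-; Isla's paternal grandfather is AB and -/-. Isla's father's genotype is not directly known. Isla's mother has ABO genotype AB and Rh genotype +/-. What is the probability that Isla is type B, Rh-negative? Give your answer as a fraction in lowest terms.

3/32

Isla's father's ABO genotype from AO × AB: 1/4 AA, 1/4 AB, 1/4 AO, 1/4 BO.
Crossing each possibility with the mother AB and summing P(type B): 1/4·0 + 1/4·1/4 + 1/4·1/4 + 1/4·1/2 = 1/4.
Similarly for Rh via the father's Rh distribution: P(Rh-) = 3/8.
Independent loci: 1/4 × 3/8 = 3/32.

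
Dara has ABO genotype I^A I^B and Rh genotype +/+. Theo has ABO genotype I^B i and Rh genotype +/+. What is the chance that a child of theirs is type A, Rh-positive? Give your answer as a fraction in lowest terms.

1/4

ABO cross I^A I^B × I^B i → offspring phenotypes: 1/4 A, 1/2 B, 1/4 AB.
Rh cross +/+ × +/+ → 1 Rh+.
Independent loci: P(type A, Rh-positive) = 1/4 × 1 = 1/4.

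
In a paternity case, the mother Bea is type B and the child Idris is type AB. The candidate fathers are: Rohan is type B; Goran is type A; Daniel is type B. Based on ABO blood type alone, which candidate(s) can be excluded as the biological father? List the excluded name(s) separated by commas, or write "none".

A candidate is excluded only if no genotype consistent with his phenotype could produce a type AB child with a type B mother.
Rohan (type B): no genotype consistent with that phenotype can produce a type-AB child with a type-B mother.
Daniel (type B): no genotype consistent with that phenotype can produce a type-AB child with a type-B mother.

Rohan, Daniel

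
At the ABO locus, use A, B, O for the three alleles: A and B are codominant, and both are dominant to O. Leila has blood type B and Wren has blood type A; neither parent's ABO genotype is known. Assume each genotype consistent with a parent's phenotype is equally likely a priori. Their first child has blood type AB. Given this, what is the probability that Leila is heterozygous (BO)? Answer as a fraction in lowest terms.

Possible genotypes: Leila ∈ {BB, BO}; Wren ∈ {AA, AO}.
Weight each parental genotype pair by prior × P(type-AB child):
  BB × AA: posterior weight 4/9.
  BB × AO: posterior weight 2/9.
  BO × AA: posterior weight 2/9.
  BO × AO: posterior weight 1/9.
Sum the posterior weight over pairs where Leila is BO: 1/3.

1/3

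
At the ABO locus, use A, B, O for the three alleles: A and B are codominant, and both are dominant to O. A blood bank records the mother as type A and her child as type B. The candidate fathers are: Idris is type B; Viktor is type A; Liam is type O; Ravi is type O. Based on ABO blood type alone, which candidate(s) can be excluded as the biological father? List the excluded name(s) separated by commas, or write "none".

Viktor, Liam, Ravi

A candidate is excluded only if no genotype consistent with his phenotype could produce a type B child with a type A mother.
Viktor (type A): no genotype consistent with that phenotype can produce a type-B child with a type-A mother.
Liam (type O): no genotype consistent with that phenotype can produce a type-B child with a type-A mother.
Ravi (type O): no genotype consistent with that phenotype can produce a type-B child with a type-A mother.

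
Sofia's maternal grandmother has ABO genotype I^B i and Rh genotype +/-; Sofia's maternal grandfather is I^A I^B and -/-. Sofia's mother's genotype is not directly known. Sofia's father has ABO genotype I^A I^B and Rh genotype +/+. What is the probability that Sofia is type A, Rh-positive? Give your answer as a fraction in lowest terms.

Sofia's mother's ABO genotype from I^B i × I^A I^B: 1/4 I^A I^B, 1/4 I^A i, 1/4 I^B I^B, 1/4 I^B i.
Crossing each possibility with the father I^A I^B and summing P(type A): 1/4·1/4 + 1/4·1/2 + 1/4·0 + 1/4·1/4 = 1/4.
Similarly for Rh via the mother's Rh distribution: P(Rh+) = 1.
Independent loci: 1/4 × 1 = 1/4.

1/4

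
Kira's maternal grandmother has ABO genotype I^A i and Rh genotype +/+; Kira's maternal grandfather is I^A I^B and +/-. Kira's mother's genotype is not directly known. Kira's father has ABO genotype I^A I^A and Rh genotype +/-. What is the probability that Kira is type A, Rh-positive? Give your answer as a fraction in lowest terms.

Kira's mother's ABO genotype from I^A i × I^A I^B: 1/4 I^A I^A, 1/4 I^A I^B, 1/4 I^A i, 1/4 I^B i.
Crossing each possibility with the father I^A I^A and summing P(type A): 1/4·1 + 1/4·1/2 + 1/4·1 + 1/4·1/2 = 3/4.
Similarly for Rh via the mother's Rh distribution: P(Rh+) = 7/8.
Independent loci: 3/4 × 7/8 = 21/32.

21/32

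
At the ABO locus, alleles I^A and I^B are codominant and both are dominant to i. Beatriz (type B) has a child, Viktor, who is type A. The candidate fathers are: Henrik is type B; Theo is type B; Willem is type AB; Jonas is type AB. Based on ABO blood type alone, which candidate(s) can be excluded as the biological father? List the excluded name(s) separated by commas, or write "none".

A candidate is excluded only if no genotype consistent with his phenotype could produce a type A child with a type B mother.
Henrik (type B): no genotype consistent with that phenotype can produce a type-A child with a type-B mother.
Theo (type B): no genotype consistent with that phenotype can produce a type-A child with a type-B mother.

Henrik, Theo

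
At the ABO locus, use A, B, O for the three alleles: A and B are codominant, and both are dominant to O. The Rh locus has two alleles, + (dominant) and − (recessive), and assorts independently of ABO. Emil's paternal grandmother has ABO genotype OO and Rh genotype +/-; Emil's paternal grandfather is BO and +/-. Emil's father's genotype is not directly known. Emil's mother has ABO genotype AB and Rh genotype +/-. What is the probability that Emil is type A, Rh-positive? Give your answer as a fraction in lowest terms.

Emil's father's ABO genotype from OO × BO: 1/2 BO, 1/2 OO.
Crossing each possibility with the mother AB and summing P(type A): 1/2·1/4 + 1/2·1/2 = 3/8.
Similarly for Rh via the father's Rh distribution: P(Rh+) = 3/4.
Independent loci: 3/8 × 3/4 = 9/32.

9/32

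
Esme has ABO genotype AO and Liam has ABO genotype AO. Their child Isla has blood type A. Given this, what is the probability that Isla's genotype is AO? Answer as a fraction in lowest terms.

2/3

Cross AO × AO → 1/4 AA, 1/2 AO, 1/4 OO.
Type-A genotypes among offspring: AA (1/4), AO (1/2); total 3/4.
P(AO | type A) = (1/2) / (3/4) = 2/3.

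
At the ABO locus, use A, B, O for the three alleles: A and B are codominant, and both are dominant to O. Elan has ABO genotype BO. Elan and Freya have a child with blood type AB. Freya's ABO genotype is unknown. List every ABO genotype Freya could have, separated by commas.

For each candidate genotype of Freya, check whether crossing it with BO can produce every observed child phenotype.
  AA → possible child types {A, AB} ✓
  AB → possible child types {A, B, AB} ✓
  AO → possible child types {O, A, B, AB} ✓
  BB → possible child types {B} ✗
  BO → possible child types {O, B} ✗
  OO → possible child types {O, B} ✗

AA, AB, AO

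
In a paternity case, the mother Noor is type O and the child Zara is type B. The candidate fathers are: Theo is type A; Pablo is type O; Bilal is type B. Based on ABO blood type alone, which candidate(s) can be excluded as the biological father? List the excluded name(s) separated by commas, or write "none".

Theo, Pablo

A candidate is excluded only if no genotype consistent with his phenotype could produce a type B child with a type O mother.
Theo (type A): no genotype consistent with that phenotype can produce a type-B child with a type-O mother.
Pablo (type O): no genotype consistent with that phenotype can produce a type-B child with a type-O mother.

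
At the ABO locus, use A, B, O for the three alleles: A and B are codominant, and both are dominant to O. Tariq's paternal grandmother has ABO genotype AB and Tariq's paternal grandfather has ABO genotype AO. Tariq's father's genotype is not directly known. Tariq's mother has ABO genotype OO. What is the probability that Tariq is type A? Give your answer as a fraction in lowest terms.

Tariq's father's ABO genotype from AB × AO: 1/4 AA, 1/4 AB, 1/4 AO, 1/4 BO.
Crossing each possibility with the mother OO and summing P(type A): 1/4·1 + 1/4·1/2 + 1/4·1/2 + 1/4·0 = 1/2.

1/2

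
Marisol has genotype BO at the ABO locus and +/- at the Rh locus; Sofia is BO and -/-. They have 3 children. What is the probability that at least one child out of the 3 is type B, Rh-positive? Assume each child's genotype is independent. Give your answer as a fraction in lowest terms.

387/512

ABO cross BO × BO → 1/4 O, 3/4 B.
Rh cross +/- × -/- → 1/2 Rh+, 1/2 Rh-; so P(type B, Rh-positive) = 3/4 × 1/2 = 3/8 per child.
P(none) = (5/8)^3 = 125/512; P(at least one) = 1 − 125/512 = 387/512.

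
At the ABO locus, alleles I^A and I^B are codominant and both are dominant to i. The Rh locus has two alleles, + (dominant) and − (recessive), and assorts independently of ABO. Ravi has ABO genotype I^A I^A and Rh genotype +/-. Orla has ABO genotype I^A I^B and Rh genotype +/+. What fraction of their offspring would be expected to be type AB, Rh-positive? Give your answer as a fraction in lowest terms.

1/2

ABO cross I^A I^A × I^A I^B → offspring phenotypes: 1/2 A, 1/2 AB.
Rh cross +/- × +/+ → 1 Rh+.
Independent loci: P(type AB, Rh-positive) = 1/2 × 1 = 1/2.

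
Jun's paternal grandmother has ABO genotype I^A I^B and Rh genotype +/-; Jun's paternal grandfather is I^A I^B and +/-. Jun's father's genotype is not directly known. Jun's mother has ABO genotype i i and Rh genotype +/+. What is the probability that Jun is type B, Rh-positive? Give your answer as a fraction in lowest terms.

Jun's father's ABO genotype from I^A I^B × I^A I^B: 1/4 I^A I^A, 1/2 I^A I^B, 1/4 I^B I^B.
Crossing each possibility with the mother i i and summing P(type B): 1/4·0 + 1/2·1/2 + 1/4·1 = 1/2.
Similarly for Rh via the father's Rh distribution: P(Rh+) = 1.
Independent loci: 1/2 × 1 = 1/2.

1/2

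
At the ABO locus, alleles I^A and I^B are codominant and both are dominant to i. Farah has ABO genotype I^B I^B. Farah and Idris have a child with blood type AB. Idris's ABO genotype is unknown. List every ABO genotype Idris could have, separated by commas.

For each candidate genotype of Idris, check whether crossing it with I^B I^B can produce every observed child phenotype.
  I^A I^A → possible child types {AB} ✓
  I^A I^B → possible child types {B, AB} ✓
  I^A i → possible child types {B, AB} ✓
  I^B I^B → possible child types {B} ✗
  I^B i → possible child types {B} ✗
  i i → possible child types {B} ✗

I^A I^A, I^A I^B, I^A i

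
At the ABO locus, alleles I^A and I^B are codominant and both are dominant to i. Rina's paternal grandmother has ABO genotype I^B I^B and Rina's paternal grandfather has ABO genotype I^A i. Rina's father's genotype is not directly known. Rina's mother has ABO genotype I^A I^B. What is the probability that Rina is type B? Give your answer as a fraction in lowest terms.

Rina's father's ABO genotype from I^B I^B × I^A i: 1/2 I^A I^B, 1/2 I^B i.
Crossing each possibility with the mother I^A I^B and summing P(type B): 1/2·1/4 + 1/2·1/2 = 3/8.

3/8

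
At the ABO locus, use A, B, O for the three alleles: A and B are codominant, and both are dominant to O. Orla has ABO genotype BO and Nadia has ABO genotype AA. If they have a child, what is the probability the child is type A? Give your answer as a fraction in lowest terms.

1/2

ABO cross BO × AA → offspring phenotypes: 1/2 A, 1/2 AB.
So P(type A) = 1/2.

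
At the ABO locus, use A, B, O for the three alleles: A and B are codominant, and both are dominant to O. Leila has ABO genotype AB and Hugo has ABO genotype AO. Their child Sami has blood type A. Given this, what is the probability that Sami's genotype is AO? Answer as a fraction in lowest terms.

Cross AB × AO → 1/4 AA, 1/4 AB, 1/4 AO, 1/4 BO.
Type-A genotypes among offspring: AA (1/4), AO (1/4); total 1/2.
P(AO | type A) = (1/4) / (1/2) = 1/2.

1/2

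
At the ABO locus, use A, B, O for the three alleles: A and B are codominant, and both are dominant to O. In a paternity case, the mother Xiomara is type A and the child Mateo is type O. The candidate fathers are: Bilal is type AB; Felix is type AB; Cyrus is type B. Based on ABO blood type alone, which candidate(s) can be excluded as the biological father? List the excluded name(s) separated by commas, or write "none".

Bilal, Felix

A candidate is excluded only if no genotype consistent with his phenotype could produce a type O child with a type A mother.
Bilal (type AB): no genotype consistent with that phenotype can produce a type-O child with a type-A mother.
Felix (type AB): no genotype consistent with that phenotype can produce a type-O child with a type-A mother.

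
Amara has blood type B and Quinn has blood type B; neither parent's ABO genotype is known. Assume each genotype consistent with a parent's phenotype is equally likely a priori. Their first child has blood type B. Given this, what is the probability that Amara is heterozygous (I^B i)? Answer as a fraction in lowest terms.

7/15

Possible genotypes: Amara ∈ {I^B I^B, I^B i}; Quinn ∈ {I^B I^B, I^B i}.
Weight each parental genotype pair by prior × P(type-B child):
  I^B I^B × I^B I^B: posterior weight 4/15.
  I^B I^B × I^B i: posterior weight 4/15.
  I^B i × I^B I^B: posterior weight 4/15.
  I^B i × I^B i: posterior weight 1/5.
Sum the posterior weight over pairs where Amara is I^B i: 7/15.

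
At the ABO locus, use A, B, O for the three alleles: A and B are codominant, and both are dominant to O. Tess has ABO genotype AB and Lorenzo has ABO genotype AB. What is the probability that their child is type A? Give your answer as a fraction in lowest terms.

ABO cross AB × AB → offspring phenotypes: 1/4 A, 1/4 B, 1/2 AB.
So P(type A) = 1/4.

1/4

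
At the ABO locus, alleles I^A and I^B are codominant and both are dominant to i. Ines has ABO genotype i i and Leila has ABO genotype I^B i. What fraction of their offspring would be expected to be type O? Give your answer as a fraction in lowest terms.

1/2

ABO cross i i × I^B i → offspring phenotypes: 1/2 O, 1/2 B.
So P(type O) = 1/2.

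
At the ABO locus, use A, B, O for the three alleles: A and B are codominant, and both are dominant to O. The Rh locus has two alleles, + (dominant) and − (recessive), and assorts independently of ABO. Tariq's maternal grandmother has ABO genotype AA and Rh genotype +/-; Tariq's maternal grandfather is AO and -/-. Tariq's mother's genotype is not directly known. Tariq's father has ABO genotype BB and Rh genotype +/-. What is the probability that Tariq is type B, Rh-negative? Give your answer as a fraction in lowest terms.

Tariq's mother's ABO genotype from AA × AO: 1/2 AA, 1/2 AO.
Crossing each possibility with the father BB and summing P(type B): 1/2·0 + 1/2·1/2 = 1/4.
Similarly for Rh via the mother's Rh distribution: P(Rh-) = 3/8.
Independent loci: 1/4 × 3/8 = 3/32.

3/32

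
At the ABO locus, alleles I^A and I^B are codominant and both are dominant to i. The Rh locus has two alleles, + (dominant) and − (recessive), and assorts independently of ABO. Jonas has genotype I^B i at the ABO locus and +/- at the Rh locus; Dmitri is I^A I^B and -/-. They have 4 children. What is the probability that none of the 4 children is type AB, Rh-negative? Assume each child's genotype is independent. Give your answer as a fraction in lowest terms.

ABO cross I^B i × I^A I^B → 1/4 A, 1/2 B, 1/4 AB.
Rh cross +/- × -/- → 1/2 Rh+, 1/2 Rh-; so P(type AB, Rh-negative) = 1/4 × 1/2 = 1/8 per child.
P(not type AB, Rh-negative) = 7/8 for one child; (7/8)^4 = 2401/4096.

2401/4096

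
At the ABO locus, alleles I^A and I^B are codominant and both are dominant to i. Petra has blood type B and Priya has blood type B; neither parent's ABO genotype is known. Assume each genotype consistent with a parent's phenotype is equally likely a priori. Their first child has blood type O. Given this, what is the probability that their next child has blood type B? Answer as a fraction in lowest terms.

3/4

Possible genotypes: Petra ∈ {I^B I^B, I^B i}; Priya ∈ {I^B I^B, I^B i}.
Weight each parental genotype pair by prior × P(type-O child):
  I^B i × I^B i: posterior weight 1; P(next child type B) = 3/4.
Weighted sum = 3/4.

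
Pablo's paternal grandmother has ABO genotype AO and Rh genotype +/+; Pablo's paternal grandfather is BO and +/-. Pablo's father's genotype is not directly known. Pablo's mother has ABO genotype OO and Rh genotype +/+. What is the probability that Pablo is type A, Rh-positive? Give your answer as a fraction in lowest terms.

Pablo's father's ABO genotype from AO × BO: 1/4 AB, 1/4 AO, 1/4 BO, 1/4 OO.
Crossing each possibility with the mother OO and summing P(type A): 1/4·1/2 + 1/4·1/2 + 1/4·0 + 1/4·0 = 1/4.
Similarly for Rh via the father's Rh distribution: P(Rh+) = 1.
Independent loci: 1/4 × 1 = 1/4.

1/4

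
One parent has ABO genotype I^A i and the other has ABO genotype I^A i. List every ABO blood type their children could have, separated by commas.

O, A

Gametes from I^A i × I^A i give offspring ABO genotypes I^A I^A, I^A i, i i, i.e. phenotypes O, A.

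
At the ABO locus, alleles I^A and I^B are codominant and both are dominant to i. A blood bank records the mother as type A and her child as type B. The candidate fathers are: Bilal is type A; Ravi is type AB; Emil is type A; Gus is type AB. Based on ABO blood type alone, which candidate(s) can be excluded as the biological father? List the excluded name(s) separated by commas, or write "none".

A candidate is excluded only if no genotype consistent with his phenotype could produce a type B child with a type A mother.
Bilal (type A): no genotype consistent with that phenotype can produce a type-B child with a type-A mother.
Emil (type A): no genotype consistent with that phenotype can produce a type-B child with a type-A mother.

Bilal, Emil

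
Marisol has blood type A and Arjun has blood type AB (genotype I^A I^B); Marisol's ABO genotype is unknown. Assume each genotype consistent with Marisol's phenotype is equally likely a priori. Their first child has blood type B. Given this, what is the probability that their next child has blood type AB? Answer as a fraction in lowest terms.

Possible genotypes: Marisol ∈ {I^A I^A, I^A i}; Arjun ∈ {I^A I^B}.
Weight each parental genotype pair by prior × P(type-B child):
  I^A i × I^A I^B: posterior weight 1; P(next child type AB) = 1/4.
Weighted sum = 1/4.

1/4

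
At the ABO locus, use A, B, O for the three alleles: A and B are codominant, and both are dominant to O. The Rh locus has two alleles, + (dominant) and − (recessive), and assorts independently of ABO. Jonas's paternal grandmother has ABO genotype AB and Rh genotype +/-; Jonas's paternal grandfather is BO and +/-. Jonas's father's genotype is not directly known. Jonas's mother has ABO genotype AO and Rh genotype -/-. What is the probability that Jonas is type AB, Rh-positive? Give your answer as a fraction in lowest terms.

1/8

Jonas's father's ABO genotype from AB × BO: 1/4 AB, 1/4 AO, 1/4 BB, 1/4 BO.
Crossing each possibility with the mother AO and summing P(type AB): 1/4·1/4 + 1/4·0 + 1/4·1/2 + 1/4·1/4 = 1/4.
Similarly for Rh via the father's Rh distribution: P(Rh+) = 1/2.
Independent loci: 1/4 × 1/2 = 1/8.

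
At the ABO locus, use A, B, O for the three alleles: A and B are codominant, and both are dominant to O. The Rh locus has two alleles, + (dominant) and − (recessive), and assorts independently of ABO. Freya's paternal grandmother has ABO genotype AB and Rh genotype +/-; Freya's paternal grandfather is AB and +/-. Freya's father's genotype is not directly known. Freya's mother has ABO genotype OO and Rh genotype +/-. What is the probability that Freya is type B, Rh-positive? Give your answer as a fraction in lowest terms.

3/8

Freya's father's ABO genotype from AB × AB: 1/4 AA, 1/2 AB, 1/4 BB.
Crossing each possibility with the mother OO and summing P(type B): 1/4·0 + 1/2·1/2 + 1/4·1 = 1/2.
Similarly for Rh via the father's Rh distribution: P(Rh+) = 3/4.
Independent loci: 1/2 × 3/4 = 3/8.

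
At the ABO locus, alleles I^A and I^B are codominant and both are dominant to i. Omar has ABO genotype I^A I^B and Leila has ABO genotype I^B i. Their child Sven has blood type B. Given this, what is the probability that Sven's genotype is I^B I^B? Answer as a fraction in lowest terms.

1/2

Cross I^A I^B × I^B i → 1/4 I^A I^B, 1/4 I^A i, 1/4 I^B I^B, 1/4 I^B i.
Type-B genotypes among offspring: I^B I^B (1/4), I^B i (1/4); total 1/2.
P(I^B I^B | type B) = (1/4) / (1/2) = 1/2.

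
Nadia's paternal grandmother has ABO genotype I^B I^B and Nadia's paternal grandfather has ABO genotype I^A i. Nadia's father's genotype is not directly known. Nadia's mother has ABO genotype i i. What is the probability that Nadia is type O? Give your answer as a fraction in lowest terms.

1/4

Nadia's father's ABO genotype from I^B I^B × I^A i: 1/2 I^A I^B, 1/2 I^B i.
Crossing each possibility with the mother i i and summing P(type O): 1/2·0 + 1/2·1/2 = 1/4.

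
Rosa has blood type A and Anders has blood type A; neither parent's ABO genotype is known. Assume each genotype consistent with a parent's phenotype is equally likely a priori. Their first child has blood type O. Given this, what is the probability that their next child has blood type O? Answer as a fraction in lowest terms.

1/4

Possible genotypes: Rosa ∈ {AA, AO}; Anders ∈ {AA, AO}.
Weight each parental genotype pair by prior × P(type-O child):
  AO × AO: posterior weight 1; P(next child type O) = 1/4.
Weighted sum = 1/4.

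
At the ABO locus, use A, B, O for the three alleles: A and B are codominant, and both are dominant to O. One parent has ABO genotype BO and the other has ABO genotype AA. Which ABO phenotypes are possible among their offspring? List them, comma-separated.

A, AB

Gametes from BO × AA give offspring ABO genotypes AB, AO, i.e. phenotypes A, AB.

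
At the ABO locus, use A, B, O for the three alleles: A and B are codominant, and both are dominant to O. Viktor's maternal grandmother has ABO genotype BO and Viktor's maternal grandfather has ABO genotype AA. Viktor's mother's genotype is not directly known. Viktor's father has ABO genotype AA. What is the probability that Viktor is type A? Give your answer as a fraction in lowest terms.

3/4

Viktor's mother's ABO genotype from BO × AA: 1/2 AB, 1/2 AO.
Crossing each possibility with the father AA and summing P(type A): 1/2·1/2 + 1/2·1 = 3/4.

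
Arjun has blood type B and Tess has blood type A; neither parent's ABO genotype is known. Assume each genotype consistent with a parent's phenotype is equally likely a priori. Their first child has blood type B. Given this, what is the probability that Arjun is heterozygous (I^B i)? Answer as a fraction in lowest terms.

Possible genotypes: Arjun ∈ {I^B I^B, I^B i}; Tess ∈ {I^A I^A, I^A i}.
Weight each parental genotype pair by prior × P(type-B child):
  I^B I^B × I^A i: posterior weight 2/3.
  I^B i × I^A i: posterior weight 1/3.
Sum the posterior weight over pairs where Arjun is I^B i: 1/3.

1/3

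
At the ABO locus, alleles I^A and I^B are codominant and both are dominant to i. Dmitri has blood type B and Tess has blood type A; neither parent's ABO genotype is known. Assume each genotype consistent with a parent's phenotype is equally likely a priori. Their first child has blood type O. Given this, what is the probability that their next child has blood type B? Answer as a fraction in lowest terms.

1/4

Possible genotypes: Dmitri ∈ {I^B I^B, I^B i}; Tess ∈ {I^A I^A, I^A i}.
Weight each parental genotype pair by prior × P(type-O child):
  I^B i × I^A i: posterior weight 1; P(next child type B) = 1/4.
Weighted sum = 1/4.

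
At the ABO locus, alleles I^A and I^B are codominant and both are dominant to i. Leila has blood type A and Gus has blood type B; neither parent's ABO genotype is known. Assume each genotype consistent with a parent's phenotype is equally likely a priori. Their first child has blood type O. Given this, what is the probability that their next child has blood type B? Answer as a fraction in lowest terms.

1/4

Possible genotypes: Leila ∈ {I^A I^A, I^A i}; Gus ∈ {I^B I^B, I^B i}.
Weight each parental genotype pair by prior × P(type-O child):
  I^A i × I^B i: posterior weight 1; P(next child type B) = 1/4.
Weighted sum = 1/4.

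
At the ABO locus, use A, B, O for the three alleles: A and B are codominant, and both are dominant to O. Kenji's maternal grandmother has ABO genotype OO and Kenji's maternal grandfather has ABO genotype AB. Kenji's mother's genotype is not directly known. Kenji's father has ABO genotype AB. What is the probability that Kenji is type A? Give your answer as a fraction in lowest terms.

3/8

Kenji's mother's ABO genotype from OO × AB: 1/2 AO, 1/2 BO.
Crossing each possibility with the father AB and summing P(type A): 1/2·1/2 + 1/2·1/4 = 3/8.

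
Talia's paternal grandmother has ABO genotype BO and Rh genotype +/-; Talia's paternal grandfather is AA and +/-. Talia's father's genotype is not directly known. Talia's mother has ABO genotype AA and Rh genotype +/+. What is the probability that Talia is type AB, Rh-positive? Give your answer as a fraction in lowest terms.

1/4

Talia's father's ABO genotype from BO × AA: 1/2 AB, 1/2 AO.
Crossing each possibility with the mother AA and summing P(type AB): 1/2·1/2 + 1/2·0 = 1/4.
Similarly for Rh via the father's Rh distribution: P(Rh+) = 1.
Independent loci: 1/4 × 1 = 1/4.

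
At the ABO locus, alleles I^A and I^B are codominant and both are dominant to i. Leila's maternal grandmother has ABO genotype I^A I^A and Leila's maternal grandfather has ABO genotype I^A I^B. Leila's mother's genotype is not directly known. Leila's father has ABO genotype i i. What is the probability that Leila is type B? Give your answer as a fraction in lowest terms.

1/4

Leila's mother's ABO genotype from I^A I^A × I^A I^B: 1/2 I^A I^A, 1/2 I^A I^B.
Crossing each possibility with the father i i and summing P(type B): 1/2·0 + 1/2·1/2 = 1/4.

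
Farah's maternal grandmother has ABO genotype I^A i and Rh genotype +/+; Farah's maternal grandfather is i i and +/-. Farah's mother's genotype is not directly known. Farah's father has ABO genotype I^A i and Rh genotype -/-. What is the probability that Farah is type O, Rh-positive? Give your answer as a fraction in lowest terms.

9/32

Farah's mother's ABO genotype from I^A i × i i: 1/2 I^A i, 1/2 i i.
Crossing each possibility with the father I^A i and summing P(type O): 1/2·1/4 + 1/2·1/2 = 3/8.
Similarly for Rh via the mother's Rh distribution: P(Rh+) = 3/4.
Independent loci: 3/8 × 3/4 = 9/32.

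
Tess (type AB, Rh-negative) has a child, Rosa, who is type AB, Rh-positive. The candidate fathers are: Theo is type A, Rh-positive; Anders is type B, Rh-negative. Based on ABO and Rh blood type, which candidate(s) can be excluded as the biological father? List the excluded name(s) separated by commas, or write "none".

A candidate is excluded only if no genotype consistent with his phenotype could produce a type AB, Rh-positive child with a type AB, Rh-negative mother.
Anders (type B, Rh-): no genotype consistent with that phenotype can produce a type-AB Rh+ child with a type-AB mother.

Anders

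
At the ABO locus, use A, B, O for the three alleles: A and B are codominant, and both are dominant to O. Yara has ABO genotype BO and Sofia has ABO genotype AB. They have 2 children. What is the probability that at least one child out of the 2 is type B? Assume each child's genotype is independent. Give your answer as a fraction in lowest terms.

3/4

ABO cross BO × AB → 1/4 A, 1/2 B, 1/4 AB.
So P(type B) = 1/2 per child.
P(none) = (1/2)^2 = 1/4; P(at least one) = 1 − 1/4 = 3/4.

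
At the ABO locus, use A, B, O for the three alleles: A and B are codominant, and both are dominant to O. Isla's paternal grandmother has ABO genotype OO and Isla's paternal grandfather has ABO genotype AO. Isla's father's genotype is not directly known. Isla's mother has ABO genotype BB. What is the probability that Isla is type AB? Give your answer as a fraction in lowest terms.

1/4

Isla's father's ABO genotype from OO × AO: 1/2 AO, 1/2 OO.
Crossing each possibility with the mother BB and summing P(type AB): 1/2·1/2 + 1/2·0 = 1/4.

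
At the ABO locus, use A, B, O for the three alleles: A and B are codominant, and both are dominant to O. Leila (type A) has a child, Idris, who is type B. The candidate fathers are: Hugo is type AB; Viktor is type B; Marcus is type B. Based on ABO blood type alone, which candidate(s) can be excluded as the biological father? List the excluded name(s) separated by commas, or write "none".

none

A candidate is excluded only if no genotype consistent with his phenotype could produce a type B child with a type A mother.
Every candidate has at least one consistent genotype combination, so none can be excluded.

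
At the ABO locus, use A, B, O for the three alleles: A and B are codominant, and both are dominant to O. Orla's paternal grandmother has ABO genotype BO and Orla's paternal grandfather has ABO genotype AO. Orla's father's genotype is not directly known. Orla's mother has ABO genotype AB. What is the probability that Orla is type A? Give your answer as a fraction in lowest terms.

3/8

Orla's father's ABO genotype from BO × AO: 1/4 AB, 1/4 AO, 1/4 BO, 1/4 OO.
Crossing each possibility with the mother AB and summing P(type A): 1/4·1/4 + 1/4·1/2 + 1/4·1/4 + 1/4·1/2 = 3/8.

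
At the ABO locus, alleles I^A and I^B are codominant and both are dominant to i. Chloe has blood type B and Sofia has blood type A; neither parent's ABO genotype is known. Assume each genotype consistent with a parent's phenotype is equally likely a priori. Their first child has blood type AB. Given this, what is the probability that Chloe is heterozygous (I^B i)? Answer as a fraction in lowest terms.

1/3

Possible genotypes: Chloe ∈ {I^B I^B, I^B i}; Sofia ∈ {I^A I^A, I^A i}.
Weight each parental genotype pair by prior × P(type-AB child):
  I^B I^B × I^A I^A: posterior weight 4/9.
  I^B I^B × I^A i: posterior weight 2/9.
  I^B i × I^A I^A: posterior weight 2/9.
  I^B i × I^A i: posterior weight 1/9.
Sum the posterior weight over pairs where Chloe is I^B i: 1/3.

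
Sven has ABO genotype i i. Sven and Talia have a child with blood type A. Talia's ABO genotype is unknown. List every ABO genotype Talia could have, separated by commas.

I^A I^A, I^A I^B, I^A i

For each candidate genotype of Talia, check whether crossing it with i i can produce every observed child phenotype.
  I^A I^A → possible child types {A} ✓
  I^A I^B → possible child types {A, B} ✓
  I^A i → possible child types {O, A} ✓
  I^B I^B → possible child types {B} ✗
  I^B i → possible child types {O, B} ✗
  i i → possible child types {O} ✗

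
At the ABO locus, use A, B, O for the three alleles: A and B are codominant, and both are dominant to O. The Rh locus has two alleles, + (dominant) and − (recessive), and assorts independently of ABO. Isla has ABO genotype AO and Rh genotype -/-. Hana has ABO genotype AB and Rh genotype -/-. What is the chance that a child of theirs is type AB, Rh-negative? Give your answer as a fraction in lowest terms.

ABO cross AO × AB → offspring phenotypes: 1/2 A, 1/4 B, 1/4 AB.
Rh cross -/- × -/- → 1 Rh-.
Independent loci: P(type AB, Rh-negative) = 1/4 × 1 = 1/4.

1/4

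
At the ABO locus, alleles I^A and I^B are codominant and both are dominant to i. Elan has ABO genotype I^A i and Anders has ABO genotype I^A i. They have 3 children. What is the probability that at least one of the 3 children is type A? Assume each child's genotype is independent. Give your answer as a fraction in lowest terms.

ABO cross I^A i × I^A i → 1/4 O, 3/4 A.
So P(type A) = 3/4 per child.
P(none) = (1/4)^3 = 1/64; P(at least one) = 1 − 1/64 = 63/64.

63/64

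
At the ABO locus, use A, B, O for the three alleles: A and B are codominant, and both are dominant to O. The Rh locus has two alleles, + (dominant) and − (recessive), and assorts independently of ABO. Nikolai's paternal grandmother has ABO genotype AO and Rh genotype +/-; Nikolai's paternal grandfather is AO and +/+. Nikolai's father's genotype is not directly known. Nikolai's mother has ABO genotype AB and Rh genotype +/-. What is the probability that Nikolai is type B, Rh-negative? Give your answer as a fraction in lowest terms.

Nikolai's father's ABO genotype from AO × AO: 1/4 AA, 1/2 AO, 1/4 OO.
Crossing each possibility with the mother AB and summing P(type B): 1/4·0 + 1/2·1/4 + 1/4·1/2 = 1/4.
Similarly for Rh via the father's Rh distribution: P(Rh-) = 1/8.
Independent loci: 1/4 × 1/8 = 1/32.

1/32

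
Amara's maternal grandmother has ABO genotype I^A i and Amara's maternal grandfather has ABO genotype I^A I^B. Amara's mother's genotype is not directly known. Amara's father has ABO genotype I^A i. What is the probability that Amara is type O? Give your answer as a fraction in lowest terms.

1/8

Amara's mother's ABO genotype from I^A i × I^A I^B: 1/4 I^A I^A, 1/4 I^A I^B, 1/4 I^A i, 1/4 I^B i.
Crossing each possibility with the father I^A i and summing P(type O): 1/4·0 + 1/4·0 + 1/4·1/4 + 1/4·1/4 = 1/8.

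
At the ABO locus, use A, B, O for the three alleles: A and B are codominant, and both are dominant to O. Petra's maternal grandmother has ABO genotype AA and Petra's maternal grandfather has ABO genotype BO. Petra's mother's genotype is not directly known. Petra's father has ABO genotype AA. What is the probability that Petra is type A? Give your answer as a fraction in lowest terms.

3/4

Petra's mother's ABO genotype from AA × BO: 1/2 AB, 1/2 AO.
Crossing each possibility with the father AA and summing P(type A): 1/2·1/2 + 1/2·1 = 3/4.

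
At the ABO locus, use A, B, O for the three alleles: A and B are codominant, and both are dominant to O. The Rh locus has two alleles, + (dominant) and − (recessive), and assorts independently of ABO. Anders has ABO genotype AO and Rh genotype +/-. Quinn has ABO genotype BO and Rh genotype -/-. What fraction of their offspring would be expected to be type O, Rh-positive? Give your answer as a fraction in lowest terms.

1/8

ABO cross AO × BO → offspring phenotypes: 1/4 O, 1/4 A, 1/4 B, 1/4 AB.
Rh cross +/- × -/- → 1/2 Rh+, 1/2 Rh-.
Independent loci: P(type O, Rh-positive) = 1/4 × 1/2 = 1/8.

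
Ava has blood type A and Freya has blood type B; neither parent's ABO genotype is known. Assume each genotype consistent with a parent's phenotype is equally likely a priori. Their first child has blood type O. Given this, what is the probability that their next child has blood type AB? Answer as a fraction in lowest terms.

Possible genotypes: Ava ∈ {AA, AO}; Freya ∈ {BB, BO}.
Weight each parental genotype pair by prior × P(type-O child):
  AO × BO: posterior weight 1; P(next child type AB) = 1/4.
Weighted sum = 1/4.

1/4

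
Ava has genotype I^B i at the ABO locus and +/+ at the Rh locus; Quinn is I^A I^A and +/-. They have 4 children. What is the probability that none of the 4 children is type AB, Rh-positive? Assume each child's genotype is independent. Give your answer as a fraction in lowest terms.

ABO cross I^B i × I^A I^A → 1/2 A, 1/2 AB.
Rh cross +/+ × +/- → 1 Rh+; so P(type AB, Rh-positive) = 1/2 × 1 = 1/2 per child.
P(not type AB, Rh-positive) = 1/2 for one child; (1/2)^4 = 1/16.

1/16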